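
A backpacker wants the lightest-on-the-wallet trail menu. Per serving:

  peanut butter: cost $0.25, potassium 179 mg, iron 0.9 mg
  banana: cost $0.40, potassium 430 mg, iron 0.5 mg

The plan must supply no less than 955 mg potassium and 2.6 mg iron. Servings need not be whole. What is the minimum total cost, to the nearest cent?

$1.07

Check every corner: each single food scaled to meet both minima, and each pair solved so both constraints bind.
peanut butter only: max(955/179, 2.6/0.9) = 5.335 servings → $1.33.
banana only: max(955/430, 2.6/0.5) = 5.2 servings → $2.08.
peanut butter + banana with both tight: 2.153 servings and 1.325 servings → $1.07.
Cheapest feasible corner: $1.07.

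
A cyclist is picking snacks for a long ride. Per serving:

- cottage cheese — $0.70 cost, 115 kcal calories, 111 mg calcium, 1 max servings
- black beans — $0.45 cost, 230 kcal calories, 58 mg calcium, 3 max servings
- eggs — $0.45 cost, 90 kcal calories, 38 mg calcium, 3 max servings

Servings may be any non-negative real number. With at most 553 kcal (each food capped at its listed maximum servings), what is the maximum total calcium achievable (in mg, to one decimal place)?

Calcium per kcal: cottage cheese 0.9652, eggs 0.4222, black beans 0.2522.
Take 1 serving of cottage cheese: uses 115 kcal, +111.0 mg calcium (running total 111.0 mg).
Take 3 servings of eggs: uses 270 kcal, +114.0 mg calcium (running total 225.0 mg).
Take 0.7304 servings of black beans: uses 168 kcal, +42.4 mg calcium (running total 267.4 mg).
Greedy by best ratio exhausts the calories allowance optimally: 267.4 mg.

267.4 mg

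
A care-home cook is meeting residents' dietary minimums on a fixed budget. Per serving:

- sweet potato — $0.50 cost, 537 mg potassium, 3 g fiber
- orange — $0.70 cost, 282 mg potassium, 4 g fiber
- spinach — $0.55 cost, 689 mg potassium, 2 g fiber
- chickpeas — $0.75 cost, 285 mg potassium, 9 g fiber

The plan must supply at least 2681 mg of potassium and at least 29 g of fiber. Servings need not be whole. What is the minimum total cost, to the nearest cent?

This is a tiny linear program; its minimum lies at a vertex of the feasible set. List the vertices and price them.
sweet potato only: max(2681/537, 29/3) = 9.667 servings → $4.83.
orange only: max(2681/282, 29/4) = 9.507 servings → $6.65.
spinach only: max(2681/689, 29/2) = 14.5 servings → $7.97.
chickpeas only: max(2681/285, 29/9) = 9.407 servings → $7.06.
sweet potato + orange with both tight: 1.955 servings and 5.783 servings → $5.03.
sweet potato + spinach: the both-tight solution has a negative serving — not a feasible corner.
sweet potato + chickpeas with both tight: 3.988 servings and 1.893 servings → $3.41.
orange + spinach with both tight: 6.669 servings and 1.161 servings → $5.31.
orange + chickpeas: intersection lies outside the first quadrant.
spinach + chickpeas with both tight: 2.817 servings and 2.596 servings → $3.50.
So the least-cost plan costs $3.41.

$3.41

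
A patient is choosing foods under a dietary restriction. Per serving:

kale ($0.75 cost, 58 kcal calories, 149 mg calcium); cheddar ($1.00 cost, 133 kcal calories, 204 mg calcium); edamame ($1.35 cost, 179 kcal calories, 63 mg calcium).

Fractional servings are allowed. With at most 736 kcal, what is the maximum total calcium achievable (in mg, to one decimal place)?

1890.8 mg

Calcium per kcal: kale 2.569, cheddar 1.534, edamame 0.352.
With no serving limits, spend the whole calories allowance on kale: 736 kcal / 58 kcal × 149 mg = 1890.8 mg.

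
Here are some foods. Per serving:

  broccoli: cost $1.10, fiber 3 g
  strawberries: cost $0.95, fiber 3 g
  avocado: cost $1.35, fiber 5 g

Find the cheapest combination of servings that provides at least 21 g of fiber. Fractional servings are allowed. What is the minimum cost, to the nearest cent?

$5.67

Cost per g of fiber: avocado $0.2700, strawberries $0.3167, broccoli $0.3667.
With no serving limits, use only avocado: 21 g / 5 g = 4.2 servings × $1.35 = $5.67.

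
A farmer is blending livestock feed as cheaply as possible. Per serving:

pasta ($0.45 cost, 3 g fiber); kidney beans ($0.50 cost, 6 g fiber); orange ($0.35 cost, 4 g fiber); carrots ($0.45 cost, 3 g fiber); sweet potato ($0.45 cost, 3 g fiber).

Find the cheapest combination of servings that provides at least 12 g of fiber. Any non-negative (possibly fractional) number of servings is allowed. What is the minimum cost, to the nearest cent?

Cost per g of fiber: kidney beans $0.0833, orange $0.0875, pasta $0.1500, carrots $0.1500, sweet potato $0.1500.
With no serving limits, use only kidney beans: 12 g / 6 g = 2 servings × $0.50 = $1.00.

$1.00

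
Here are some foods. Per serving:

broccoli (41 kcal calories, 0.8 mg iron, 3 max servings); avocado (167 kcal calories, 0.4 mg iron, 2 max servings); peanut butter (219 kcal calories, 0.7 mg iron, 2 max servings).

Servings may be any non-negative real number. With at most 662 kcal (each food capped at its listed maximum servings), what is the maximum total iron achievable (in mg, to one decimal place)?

Iron per kcal: broccoli 0.01951, peanut butter 0.003196, avocado 0.002395.
Take 3 servings of broccoli: uses 123 kcal, +2.4 mg iron (running total 2.4 mg).
Take 2 servings of peanut butter: uses 438 kcal, +1.4 mg iron (running total 3.8 mg).
Take 0.6048 servings of avocado: uses 101 kcal, +0.2 mg iron (running total 4.0 mg).
Greedy by best ratio exhausts the calories allowance optimally: 4.0 mg.

4.0 mg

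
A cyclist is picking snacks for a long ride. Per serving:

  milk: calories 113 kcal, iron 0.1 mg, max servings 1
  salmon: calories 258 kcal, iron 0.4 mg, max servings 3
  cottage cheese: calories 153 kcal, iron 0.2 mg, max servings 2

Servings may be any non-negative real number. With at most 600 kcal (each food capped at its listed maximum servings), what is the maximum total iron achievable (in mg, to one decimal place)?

Iron per kcal: salmon 0.00155, cottage cheese 0.001307, milk 0.000885.
Take 2.326 servings of salmon: uses 600 kcal, +0.9 mg iron (running total 0.9 mg).
Filling greedily by iron-per-kcal is optimal for one linear limit, giving 0.9 mg.

0.9 mg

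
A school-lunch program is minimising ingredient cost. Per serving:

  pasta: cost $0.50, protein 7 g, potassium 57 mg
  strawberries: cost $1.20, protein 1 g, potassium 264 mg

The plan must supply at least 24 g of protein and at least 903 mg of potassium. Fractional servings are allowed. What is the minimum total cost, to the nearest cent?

The cheapest plan sits at a corner of the feasible region — with two constraints it uses at most two foods.
pasta only: max(24/7, 903/57) = 15.84 servings → $7.92.
strawberries only: max(24/1, 903/264) = 24 servings → $28.80.
pasta + strawberries with both tight: 3.034 servings and 2.765 servings → $4.84.
So the least-cost plan costs $4.84.

$4.84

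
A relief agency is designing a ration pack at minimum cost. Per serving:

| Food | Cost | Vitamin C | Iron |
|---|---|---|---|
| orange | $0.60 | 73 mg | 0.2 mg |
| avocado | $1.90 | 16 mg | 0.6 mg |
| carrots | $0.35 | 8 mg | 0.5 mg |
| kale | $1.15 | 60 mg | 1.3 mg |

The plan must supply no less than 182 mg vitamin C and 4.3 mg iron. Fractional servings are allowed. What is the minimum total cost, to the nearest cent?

$3.70

For a min-cost LP with two ≥-constraints, a basic feasible solution has at most two positive variables.
orange only: max(182/73, 4.3/0.2) = 21.5 servings → $12.90.
avocado only: max(182/16, 4.3/0.6) = 11.38 servings → $21.61.
carrots only: max(182/8, 4.3/0.5) = 22.75 servings → $7.96.
kale only: max(182/60, 4.3/1.3) = 3.308 servings → $3.80.
orange + avocado with both tight: 0.9951 servings and 6.835 servings → $13.58.
orange + carrots with both tight: 1.622 servings and 7.951 servings → $3.76.
orange + kale: the both-tight solution has a negative serving — not a feasible corner.
avocado + carrots: intersection lies outside the first quadrant.
avocado + kale with both tight: 1.408 servings and 2.658 servings → $5.73.
carrots + kale with both tight: 1.092 servings and 2.888 servings → $3.70.
So the least-cost plan costs $3.70.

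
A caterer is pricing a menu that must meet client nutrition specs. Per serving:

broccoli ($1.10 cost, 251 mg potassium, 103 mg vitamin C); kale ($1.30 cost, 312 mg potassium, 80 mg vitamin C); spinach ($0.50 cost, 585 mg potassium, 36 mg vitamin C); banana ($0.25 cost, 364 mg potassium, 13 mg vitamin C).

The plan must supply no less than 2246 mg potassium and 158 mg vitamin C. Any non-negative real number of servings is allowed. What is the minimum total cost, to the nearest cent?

$2.12

broccoli only: max(2246/251, 158/103) = 8.948 servings → $9.84.
kale only: max(2246/312, 158/80) = 7.199 servings → $9.36.
spinach only: max(2246/585, 158/36) = 4.389 servings → $2.19.
banana only: max(2246/364, 158/13) = 12.15 servings → $3.04.
broccoli + kale with both targets exact would need a negative amount; discard.
broccoli + spinach with both tight: 0.226 servings and 3.742 servings → $2.12.
broccoli + banana with both tight: 0.8272 servings and 5.6 servings → $2.31.
kale + spinach with both tight: 0.3254 servings and 3.666 servings → $2.26.
kale + banana with both tight: 1.13 servings and 5.202 servings → $2.77.
spinach + banana: intersection lies outside the first quadrant.
Cheapest feasible corner: $2.12.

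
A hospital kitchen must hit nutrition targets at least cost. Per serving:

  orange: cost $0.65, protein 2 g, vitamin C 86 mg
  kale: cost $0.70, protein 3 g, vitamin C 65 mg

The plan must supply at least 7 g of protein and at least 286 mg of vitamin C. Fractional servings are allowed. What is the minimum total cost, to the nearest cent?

At the optimum either one food covers both requirements or two foods hit both targets exactly; no other combination can be cheaper.
orange only: max(7/2, 286/86) = 3.5 servings → $2.27.
kale only: max(7/3, 286/65) = 4.4 servings → $3.08.
orange + kale with both tight: 3.148 servings and 0.2344 servings → $2.21.
The minimum over all feasible corners is $2.21.

$2.21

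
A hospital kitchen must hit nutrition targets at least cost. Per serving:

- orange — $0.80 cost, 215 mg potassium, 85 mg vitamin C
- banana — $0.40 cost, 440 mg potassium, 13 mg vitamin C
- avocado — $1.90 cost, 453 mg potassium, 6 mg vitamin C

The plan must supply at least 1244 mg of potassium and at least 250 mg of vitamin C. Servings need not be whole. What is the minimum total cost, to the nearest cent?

$2.77

The cheapest plan sits at a corner of the feasible region — with two constraints it uses at most two foods.
orange only: max(1244/215, 250/85) = 5.786 servings → $4.63.
banana only: max(1244/440, 250/13) = 19.23 servings → $7.69.
avocado only: max(1244/453, 250/6) = 41.67 servings → $79.17.
orange + banana with both tight: 2.711 servings and 1.502 servings → $2.77.
orange + avocado with both tight: 2.843 servings and 1.397 servings → $4.93.
banana + avocado with both targets exact would need a negative amount; discard.
So the least-cost plan costs $2.77.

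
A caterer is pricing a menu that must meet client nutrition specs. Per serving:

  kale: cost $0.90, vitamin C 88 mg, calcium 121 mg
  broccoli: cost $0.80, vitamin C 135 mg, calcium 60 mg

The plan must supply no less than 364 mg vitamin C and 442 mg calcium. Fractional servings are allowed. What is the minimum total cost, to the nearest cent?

kale only: max(364/88, 442/121) = 4.136 servings → $3.72.
broccoli only: max(364/135, 442/60) = 7.367 servings → $5.89.
kale + broccoli with both tight: 3.422 servings and 0.4657 servings → $3.45.
The minimum over all feasible corners is $3.45.

$3.45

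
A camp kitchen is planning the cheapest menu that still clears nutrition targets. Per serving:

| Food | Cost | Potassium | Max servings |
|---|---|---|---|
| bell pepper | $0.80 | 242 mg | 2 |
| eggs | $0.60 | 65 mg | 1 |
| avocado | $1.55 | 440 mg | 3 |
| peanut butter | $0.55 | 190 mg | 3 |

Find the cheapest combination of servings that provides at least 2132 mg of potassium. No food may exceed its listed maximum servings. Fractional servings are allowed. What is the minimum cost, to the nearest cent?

$7.05

Cost per mg of potassium: peanut butter $0.0029, bell pepper $0.0033, avocado $0.0035, eggs $0.0092.
Take 3 servings of peanut butter: +570.0 mg potassium for $1.65 (total $1.65, still need 1562.0 mg).
Take 2 servings of bell pepper: +484.0 mg potassium for $1.60 (total $3.25, still need 1078.0 mg).
Take 2.45 servings of avocado: +1078.0 mg potassium for $3.80 (total $7.05, still need 0.0 mg).
Greedy by cheapest-per-mg is optimal for a single linear constraint, so the minimum cost is $7.05.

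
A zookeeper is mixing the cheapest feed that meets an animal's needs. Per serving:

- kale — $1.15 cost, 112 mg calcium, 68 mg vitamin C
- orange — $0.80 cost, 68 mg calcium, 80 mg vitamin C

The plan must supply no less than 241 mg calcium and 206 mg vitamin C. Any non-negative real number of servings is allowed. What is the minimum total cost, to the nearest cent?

$2.63

Check every corner: each single food scaled to meet both minima, and each pair solved so both constraints bind.
kale only: max(241/112, 206/68) = 3.029 servings → $3.48.
orange only: max(241/68, 206/80) = 3.544 servings → $2.84.
kale + orange with both tight: 1.216 servings and 1.542 servings → $2.63.
The minimum over all feasible corners is $2.63.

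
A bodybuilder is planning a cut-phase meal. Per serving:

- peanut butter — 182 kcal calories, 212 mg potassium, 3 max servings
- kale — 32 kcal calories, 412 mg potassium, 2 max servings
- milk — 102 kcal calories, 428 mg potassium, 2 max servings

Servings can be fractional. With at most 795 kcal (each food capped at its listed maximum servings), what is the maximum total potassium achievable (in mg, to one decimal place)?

2293.9 mg

Potassium per kcal: kale 12.88, milk 4.196, peanut butter 1.165.
Take 2 servings of kale: uses 64 kcal, +824.0 mg potassium (running total 824.0 mg).
Take 2 servings of milk: uses 204 kcal, +856.0 mg potassium (running total 1680.0 mg).
Take 2.896 servings of peanut butter: uses 527 kcal, +613.9 mg potassium (running total 2293.9 mg).
Filling greedily by potassium-per-kcal is optimal for one linear limit, giving 2293.9 mg.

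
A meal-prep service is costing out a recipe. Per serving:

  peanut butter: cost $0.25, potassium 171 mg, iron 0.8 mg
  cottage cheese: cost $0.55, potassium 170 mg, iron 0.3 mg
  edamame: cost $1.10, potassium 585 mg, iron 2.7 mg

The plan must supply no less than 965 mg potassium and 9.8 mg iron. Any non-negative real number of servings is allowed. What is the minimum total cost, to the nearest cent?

$3.06

Two binding constraints pin down two serving amounts, so the optimal mix uses at most two foods. The candidates are each food alone (scaled to the tighter of potassium/iron) and each pair with both constraints tight.
peanut butter only: max(965/171, 9.8/0.8) = 12.25 servings → $3.06.
cottage cheese only: max(965/170, 9.8/0.3) = 32.67 servings → $17.97.
edamame only: max(965/585, 9.8/2.7) = 3.63 servings → $3.99.
peanut butter + cottage cheese: the both-tight solution has a negative serving — not a feasible corner.
peanut butter + edamame with both targets exact would need a negative amount; discard.
cottage cheese + edamame: the both-tight solution has a negative serving — not a feasible corner.
The minimum over all feasible corners is $3.06.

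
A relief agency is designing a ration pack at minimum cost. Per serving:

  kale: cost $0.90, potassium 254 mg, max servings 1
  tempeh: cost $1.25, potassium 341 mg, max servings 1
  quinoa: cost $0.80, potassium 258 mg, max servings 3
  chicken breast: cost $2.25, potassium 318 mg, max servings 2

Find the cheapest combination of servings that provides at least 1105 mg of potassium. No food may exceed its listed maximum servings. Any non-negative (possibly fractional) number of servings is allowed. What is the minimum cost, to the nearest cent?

$3.58

Cost per mg of potassium: quinoa $0.0031, kale $0.0035, tempeh $0.0037, chicken breast $0.0071.
Take 3 servings of quinoa: +774.0 mg potassium for $2.40 (total $2.40, still need 331.0 mg).
Take 1 serving of kale: +254.0 mg potassium for $0.90 (total $3.30, still need 77.0 mg).
Take 0.2258 servings of tempeh: +77.0 mg potassium for $0.28 (total $3.58, still need 0.0 mg).
Filling from the cheapest source first is optimal under one linear minimum: $3.58.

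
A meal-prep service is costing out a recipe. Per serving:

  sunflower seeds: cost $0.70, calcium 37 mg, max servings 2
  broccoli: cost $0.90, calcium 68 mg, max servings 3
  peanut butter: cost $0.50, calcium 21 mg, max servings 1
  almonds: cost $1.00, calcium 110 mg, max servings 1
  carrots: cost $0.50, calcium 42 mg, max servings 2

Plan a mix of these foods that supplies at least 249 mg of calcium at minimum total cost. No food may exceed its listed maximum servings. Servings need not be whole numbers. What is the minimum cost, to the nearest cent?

Cost per mg of calcium: almonds $0.0091, carrots $0.0119, broccoli $0.0132, sunflower seeds $0.0189, peanut butter $0.0238.
Take 1 serving of almonds: +110.0 mg calcium for $1.00 (total $1.00, still need 139.0 mg).
Take 2 servings of carrots: +84.0 mg calcium for $1.00 (total $2.00, still need 55.0 mg).
Take 0.8088 servings of broccoli: +55.0 mg calcium for $0.73 (total $2.73, still need 0.0 mg).
Greedy by cheapest-per-mg is optimal for a single linear constraint, so the minimum cost is $2.73.

$2.73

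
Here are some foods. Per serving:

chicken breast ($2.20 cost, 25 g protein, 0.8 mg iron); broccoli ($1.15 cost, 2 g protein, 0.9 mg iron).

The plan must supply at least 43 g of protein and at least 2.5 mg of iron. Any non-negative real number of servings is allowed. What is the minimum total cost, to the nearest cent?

$5.09

chicken breast only: max(43/25, 2.5/0.8) = 3.125 servings → $6.88.
broccoli only: max(43/2, 2.5/0.9) = 21.5 servings → $24.73.
chicken breast + broccoli with both tight: 1.612 servings and 1.344 servings → $5.09.
So the least-cost plan costs $5.09.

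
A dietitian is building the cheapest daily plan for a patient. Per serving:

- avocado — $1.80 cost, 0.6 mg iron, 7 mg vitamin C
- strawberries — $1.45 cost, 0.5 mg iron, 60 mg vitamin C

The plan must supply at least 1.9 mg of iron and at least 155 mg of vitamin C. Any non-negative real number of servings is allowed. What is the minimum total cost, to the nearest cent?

$5.51

With two linear requirements the optimum uses one or two foods; enumerate the corners.
avocado only: max(1.9/0.6, 155/7) = 22.14 servings → $39.86.
strawberries only: max(1.9/0.5, 155/60) = 3.8 servings → $5.51.
avocado + strawberries with both tight: 1.123 servings and 2.452 servings → $5.58.
Cheapest feasible corner: $5.51.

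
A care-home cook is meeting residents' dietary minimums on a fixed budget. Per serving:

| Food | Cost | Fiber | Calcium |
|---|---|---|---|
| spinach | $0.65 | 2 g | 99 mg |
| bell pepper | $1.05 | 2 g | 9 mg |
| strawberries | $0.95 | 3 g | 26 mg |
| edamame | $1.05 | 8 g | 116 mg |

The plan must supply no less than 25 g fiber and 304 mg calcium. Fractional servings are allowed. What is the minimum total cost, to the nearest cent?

$3.28

Check every corner: each single food scaled to meet both minima, and each pair solved so both constraints bind.
spinach only: max(25/2, 304/99) = 12.5 servings → $8.12.
bell pepper only: max(25/2, 304/9) = 33.78 servings → $35.47.
strawberries only: max(25/3, 304/26) = 11.69 servings → $11.11.
edamame only: max(25/8, 304/116) = 3.125 servings → $3.28.
spinach + bell pepper with both tight: 2.128 servings and 10.37 servings → $12.27.
spinach + strawberries with both tight: 1.069 servings and 7.62 servings → $7.93.
spinach + edamame with both targets exact would need a negative amount; discard.
bell pepper + strawberries with both targets exact would need a negative amount; discard.
bell pepper + edamame with both tight: 2.925 servings and 2.394 servings → $5.58.
strawberries + edamame with both tight: 3.343 servings and 1.871 servings → $5.14.
So the least-cost plan costs $3.28.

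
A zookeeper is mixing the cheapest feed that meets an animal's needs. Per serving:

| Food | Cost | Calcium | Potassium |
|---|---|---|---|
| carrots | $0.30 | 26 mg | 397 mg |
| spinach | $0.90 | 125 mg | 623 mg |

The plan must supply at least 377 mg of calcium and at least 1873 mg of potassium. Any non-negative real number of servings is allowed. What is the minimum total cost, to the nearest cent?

With two linear requirements the optimum uses one or two foods; enumerate the corners.
carrots only: max(377/26, 1873/397) = 14.5 servings → $4.35.
spinach only: max(377/125, 1873/623) = 3.016 servings → $2.71.
carrots + spinach with both targets exact would need a negative amount; discard.
Cheapest feasible corner: $2.71.

$2.71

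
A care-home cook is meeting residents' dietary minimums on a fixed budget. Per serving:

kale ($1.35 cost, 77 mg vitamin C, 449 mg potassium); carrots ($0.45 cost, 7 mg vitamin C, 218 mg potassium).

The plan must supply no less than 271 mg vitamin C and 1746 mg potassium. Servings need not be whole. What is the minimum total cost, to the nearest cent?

Two binding constraints pin down two serving amounts, so the optimal mix uses at most two foods. The candidates are each food alone (scaled to the tighter of vitamin C/potassium) and each pair with both constraints tight.
kale only: max(271/77, 1746/449) = 3.889 servings → $5.25.
carrots only: max(271/7, 1746/218) = 38.71 servings → $17.42.
kale + carrots with both tight: 3.434 servings and 0.9355 servings → $5.06.
So the least-cost plan costs $5.06.

$5.06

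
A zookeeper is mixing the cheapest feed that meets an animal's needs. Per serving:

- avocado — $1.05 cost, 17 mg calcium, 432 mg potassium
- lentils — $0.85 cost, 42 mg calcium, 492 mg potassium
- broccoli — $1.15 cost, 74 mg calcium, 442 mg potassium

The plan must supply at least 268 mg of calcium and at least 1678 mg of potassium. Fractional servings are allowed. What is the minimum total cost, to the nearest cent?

$4.23

Two binding constraints pin down two serving amounts, so the optimal mix uses at most two foods. The candidates are each food alone (scaled to the tighter of calcium/potassium) and each pair with both constraints tight.
avocado only: max(268/17, 1678/432) = 15.76 servings → $16.55.
lentils only: max(268/42, 1678/492) = 6.381 servings → $5.42.
broccoli only: max(268/74, 1678/442) = 3.796 servings → $4.37.
avocado + lentils: the both-tight solution has a negative serving — not a feasible corner.
avocado + broccoli with both tight: 0.2337 servings and 3.568 servings → $4.35.
lentils + broccoli with both tight: 0.3203 servings and 3.44 servings → $4.23.
The minimum over all feasible corners is $4.23.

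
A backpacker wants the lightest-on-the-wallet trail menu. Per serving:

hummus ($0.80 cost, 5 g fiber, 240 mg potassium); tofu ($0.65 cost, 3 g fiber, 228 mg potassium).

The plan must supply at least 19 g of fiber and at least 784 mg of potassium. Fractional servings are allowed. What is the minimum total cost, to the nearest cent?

For a min-cost LP with two ≥-constraints, a basic feasible solution has at most two positive variables.
hummus only: max(19/5, 784/240) = 3.8 servings → $3.04.
tofu only: max(19/3, 784/228) = 6.333 servings → $4.12.
hummus + tofu with both targets exact would need a negative amount; discard.
The minimum over all feasible corners is $3.04.

$3.04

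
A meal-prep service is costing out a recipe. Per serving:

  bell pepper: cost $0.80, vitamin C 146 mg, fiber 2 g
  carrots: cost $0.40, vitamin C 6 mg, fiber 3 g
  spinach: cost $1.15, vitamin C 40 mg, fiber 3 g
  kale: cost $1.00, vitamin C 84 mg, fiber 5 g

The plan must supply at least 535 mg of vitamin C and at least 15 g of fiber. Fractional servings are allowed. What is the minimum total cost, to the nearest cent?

$3.90

Minimising a linear cost over {vitamin C ≥ 535, fiber ≥ 15, servings ≥ 0} — the optimum is at a vertex, using one or two foods.
bell pepper only: max(535/146, 15/2) = 7.5 servings → $6.00.
carrots only: max(535/6, 15/3) = 89.17 servings → $35.67.
spinach only: max(535/40, 15/3) = 13.38 servings → $15.38.
kale only: max(535/84, 15/5) = 6.369 servings → $6.37.
bell pepper + carrots with both tight: 3.556 servings and 2.629 servings → $3.90.
bell pepper + spinach with both tight: 2.807 servings and 3.128 servings → $5.84.
bell pepper + kale with both tight: 2.518 servings and 1.993 servings → $4.01.
carrots + spinach: the both-tight solution has a negative serving — not a feasible corner.
carrots + kale with both targets exact would need a negative amount; discard.
spinach + kale: intersection lies outside the first quadrant.
The minimum over all feasible corners is $3.90.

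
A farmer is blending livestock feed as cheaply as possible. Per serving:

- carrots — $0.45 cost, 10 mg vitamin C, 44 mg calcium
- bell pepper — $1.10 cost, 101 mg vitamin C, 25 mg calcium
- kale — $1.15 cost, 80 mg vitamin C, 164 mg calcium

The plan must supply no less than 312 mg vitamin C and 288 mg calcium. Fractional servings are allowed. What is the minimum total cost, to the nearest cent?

$3.81

At the optimum either one food covers both requirements or two foods hit both targets exactly; no other combination can be cheaper.
carrots only: max(312/10, 288/44) = 31.2 servings → $14.04.
bell pepper only: max(312/101, 288/25) = 11.52 servings → $12.67.
kale only: max(312/80, 288/164) = 3.9 servings → $4.49.
carrots + bell pepper with both tight: 5.076 servings and 2.587 servings → $5.13.
carrots + kale with both targets exact would need a negative amount; discard.
bell pepper + kale with both tight: 1.931 servings and 1.462 servings → $3.81.
So the least-cost plan costs $3.81.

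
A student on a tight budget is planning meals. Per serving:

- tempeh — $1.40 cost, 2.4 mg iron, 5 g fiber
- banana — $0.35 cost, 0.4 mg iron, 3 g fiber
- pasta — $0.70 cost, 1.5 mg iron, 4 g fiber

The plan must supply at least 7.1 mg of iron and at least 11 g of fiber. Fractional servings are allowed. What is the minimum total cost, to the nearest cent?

$3.31

tempeh only: max(7.1/2.4, 11/5) = 2.958 servings → $4.14.
banana only: max(7.1/0.4, 11/3) = 17.75 servings → $6.21.
pasta only: max(7.1/1.5, 11/4) = 4.733 servings → $3.31.
tempeh + banana: the both-tight solution has a negative serving — not a feasible corner.
tempeh + pasta with both targets exact would need a negative amount; discard.
banana + pasta: intersection lies outside the first quadrant.
The minimum over all feasible corners is $3.31.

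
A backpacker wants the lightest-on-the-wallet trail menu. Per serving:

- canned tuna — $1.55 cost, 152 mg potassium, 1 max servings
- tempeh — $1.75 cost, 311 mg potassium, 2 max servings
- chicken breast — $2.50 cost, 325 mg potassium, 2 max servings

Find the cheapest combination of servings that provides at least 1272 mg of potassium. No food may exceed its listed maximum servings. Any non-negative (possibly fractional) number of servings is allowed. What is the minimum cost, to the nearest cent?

Cost per mg of potassium: tempeh $0.0056, chicken breast $0.0077, canned tuna $0.0102.
Take 2 servings of tempeh: +622.0 mg potassium for $3.50 (total $3.50, still need 650.0 mg).
Take 2 servings of chicken breast: +650.0 mg potassium for $5.00 (total $8.50, still need 0.0 mg).
Filling from the cheapest source first is optimal under one linear minimum: $8.50.

$8.50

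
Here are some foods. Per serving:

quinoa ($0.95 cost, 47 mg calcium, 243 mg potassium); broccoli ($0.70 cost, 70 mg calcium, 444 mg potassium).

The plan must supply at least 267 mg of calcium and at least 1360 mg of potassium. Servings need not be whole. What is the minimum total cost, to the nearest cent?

$2.67

quinoa only: max(267/47, 1360/243) = 5.681 servings → $5.40.
broccoli only: max(267/70, 1360/444) = 3.814 servings → $2.67.
quinoa + broccoli: intersection lies outside the first quadrant.
The minimum over all feasible corners is $2.67.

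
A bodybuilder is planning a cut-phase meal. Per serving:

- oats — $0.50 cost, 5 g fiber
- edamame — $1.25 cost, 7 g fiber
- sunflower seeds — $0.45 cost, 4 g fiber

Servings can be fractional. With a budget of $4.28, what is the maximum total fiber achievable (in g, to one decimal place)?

Fiber per dollar: oats 10, sunflower seeds 8.889, edamame 5.6.
With no serving limits, spend the whole cost allowance on oats: $4.28 / $0.50 × 5 g = 42.8 g.

42.8 g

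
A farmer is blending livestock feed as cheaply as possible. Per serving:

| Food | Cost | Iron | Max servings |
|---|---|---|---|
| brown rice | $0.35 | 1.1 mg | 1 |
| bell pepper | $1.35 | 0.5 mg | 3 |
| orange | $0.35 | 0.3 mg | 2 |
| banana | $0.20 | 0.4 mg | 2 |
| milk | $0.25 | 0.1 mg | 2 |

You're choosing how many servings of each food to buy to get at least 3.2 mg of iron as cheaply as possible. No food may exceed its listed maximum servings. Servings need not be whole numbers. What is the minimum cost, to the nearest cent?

Cost per mg of iron: brown rice $0.3182, banana $0.5000, orange $1.1667, milk $2.5000, bell pepper $2.7000.
Take 1 serving of brown rice: +1.1 mg iron for $0.35 (total $0.35, still need 2.1 mg).
Take 2 servings of banana: +0.8 mg iron for $0.40 (total $0.75, still need 1.3 mg).
Take 2 servings of orange: +0.6 mg iron for $0.70 (total $1.45, still need 0.7 mg).
Take 2 servings of milk: +0.2 mg iron for $0.50 (total $1.95, still need 0.5 mg).
Take 1 serving of bell pepper: +0.5 mg iron for $1.35 (total $3.30, still need 0.0 mg).
Greedy by cheapest-per-mg is optimal for a single linear constraint, so the minimum cost is $3.30.

$3.30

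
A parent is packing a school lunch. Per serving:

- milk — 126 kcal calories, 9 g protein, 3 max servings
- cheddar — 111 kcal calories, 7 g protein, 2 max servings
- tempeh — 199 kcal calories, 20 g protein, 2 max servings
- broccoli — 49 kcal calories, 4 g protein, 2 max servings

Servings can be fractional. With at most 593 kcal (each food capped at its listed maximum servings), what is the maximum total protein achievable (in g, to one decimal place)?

Protein per kcal: tempeh 0.1005, broccoli 0.08163, milk 0.07143, cheddar 0.06306.
Take 2 servings of tempeh: uses 398 kcal, +40.0 g protein (running total 40.0 g).
Take 2 servings of broccoli: uses 98 kcal, +8.0 g protein (running total 48.0 g).
Take 0.7698 servings of milk: uses 97 kcal, +6.9 g protein (running total 54.9 g).
Greedy by best ratio exhausts the calories allowance optimally: 54.9 g.

54.9 g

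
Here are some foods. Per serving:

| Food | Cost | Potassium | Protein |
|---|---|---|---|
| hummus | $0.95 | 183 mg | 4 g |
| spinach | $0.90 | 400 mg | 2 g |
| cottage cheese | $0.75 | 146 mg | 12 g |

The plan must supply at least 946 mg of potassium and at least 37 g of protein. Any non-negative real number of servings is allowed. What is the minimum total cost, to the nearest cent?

Compare the cost at each extreme point of the feasible region.
hummus only: max(946/183, 37/4) = 9.25 servings → $8.79.
spinach only: max(946/400, 37/2) = 18.5 servings → $16.65.
cottage cheese only: max(946/146, 37/12) = 6.479 servings → $4.86.
hummus + spinach with both targets exact would need a negative amount; discard.
hummus + cottage cheese with both tight: 3.691 servings and 1.853 servings → $4.90.
spinach + cottage cheese with both tight: 1.32 servings and 2.863 servings → $3.34.
The minimum over all feasible corners is $3.34.

$3.34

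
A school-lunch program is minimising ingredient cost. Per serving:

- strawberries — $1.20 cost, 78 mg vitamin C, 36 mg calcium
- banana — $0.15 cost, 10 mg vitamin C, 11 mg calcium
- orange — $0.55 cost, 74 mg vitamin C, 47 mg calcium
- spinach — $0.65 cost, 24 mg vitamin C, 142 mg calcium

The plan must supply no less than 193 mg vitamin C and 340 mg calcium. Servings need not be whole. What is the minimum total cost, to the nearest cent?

$2.24

The cheapest plan sits at a corner of the feasible region — with two constraints it uses at most two foods.
strawberries only: max(193/78, 340/36) = 9.444 servings → $11.33.
banana only: max(193/10, 340/11) = 30.91 servings → $4.64.
orange only: max(193/74, 340/47) = 7.234 servings → $3.98.
spinach only: max(193/24, 340/142) = 8.042 servings → $5.23.
strawberries + banana: intersection lies outside the first quadrant.
strawberries + orange with both targets exact would need a negative amount; discard.
strawberries + spinach with both tight: 1.885 servings and 1.917 servings → $3.51.
banana + orange: intersection lies outside the first quadrant.
banana + spinach with both tight: 16.65 servings and 1.105 servings → $3.22.
orange + spinach with both tight: 2.052 servings and 1.715 servings → $2.24.
So the least-cost plan costs $2.24.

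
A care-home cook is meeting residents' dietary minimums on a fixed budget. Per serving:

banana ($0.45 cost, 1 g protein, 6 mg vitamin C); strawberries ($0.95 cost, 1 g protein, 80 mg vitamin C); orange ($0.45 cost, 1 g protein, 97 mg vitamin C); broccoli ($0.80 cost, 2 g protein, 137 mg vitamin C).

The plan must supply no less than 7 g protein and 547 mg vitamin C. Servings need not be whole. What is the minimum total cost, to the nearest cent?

$2.92

The cheapest plan sits at a corner of the feasible region — with two constraints it uses at most two foods.
banana only: max(7/1, 547/6) = 91.17 servings → $41.02.
strawberries only: max(7/1, 547/80) = 7 servings → $6.65.
orange only: max(7/1, 547/97) = 7 servings → $3.15.
broccoli only: max(7/2, 547/137) = 3.993 servings → $3.19.
banana + strawberries with both tight: 0.1757 servings and 6.824 servings → $6.56.
banana + orange with both tight: 1.451 servings and 5.549 servings → $3.15.
banana + broccoli: intersection lies outside the first quadrant.
strawberries + orange with both targets exact would need a negative amount; discard.
strawberries + broccoli with both tight: 5.87 servings and 0.5652 servings → $6.03.
orange + broccoli with both tight: 2.368 servings and 2.316 servings → $2.92.
Cheapest feasible corner: $2.92.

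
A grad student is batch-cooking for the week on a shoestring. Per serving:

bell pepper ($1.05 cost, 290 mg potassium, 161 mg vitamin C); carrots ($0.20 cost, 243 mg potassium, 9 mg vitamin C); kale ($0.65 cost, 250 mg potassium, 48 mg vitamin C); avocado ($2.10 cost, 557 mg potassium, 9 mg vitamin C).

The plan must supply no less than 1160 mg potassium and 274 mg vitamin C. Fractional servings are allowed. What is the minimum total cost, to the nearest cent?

At the optimum either one food covers both requirements or two foods hit both targets exactly; no other combination can be cheaper.
bell pepper only: max(1160/290, 274/161) = 4 servings → $4.20.
carrots only: max(1160/243, 274/9) = 30.44 servings → $6.09.
kale only: max(1160/250, 274/48) = 5.708 servings → $3.71.
avocado only: max(1160/557, 274/9) = 30.44 servings → $63.93.
bell pepper + carrots with both tight: 1.538 servings and 2.939 servings → $2.20.
bell pepper + kale with both tight: 0.4869 servings and 4.075 servings → $3.16.
bell pepper + avocado with both tight: 1.633 servings and 1.232 servings → $4.30.
carrots + kale: the both-tight solution has a negative serving — not a feasible corner.
carrots + avocado with both targets exact would need a negative amount; discard.
kale + avocado with both targets exact would need a negative amount; discard.
So the least-cost plan costs $2.20.

$2.20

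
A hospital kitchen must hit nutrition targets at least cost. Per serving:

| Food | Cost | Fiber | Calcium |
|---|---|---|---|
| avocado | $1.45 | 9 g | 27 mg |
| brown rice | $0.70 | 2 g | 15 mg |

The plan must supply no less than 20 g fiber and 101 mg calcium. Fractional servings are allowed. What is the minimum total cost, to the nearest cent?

The cheapest plan sits at a corner of the feasible region — with two constraints it uses at most two foods.
avocado only: max(20/9, 101/27) = 3.741 servings → $5.42.
brown rice only: max(20/2, 101/15) = 10 servings → $7.00.
avocado + brown rice with both tight: 1.21 servings and 4.556 servings → $4.94.
Cheapest feasible corner: $4.94.

$4.94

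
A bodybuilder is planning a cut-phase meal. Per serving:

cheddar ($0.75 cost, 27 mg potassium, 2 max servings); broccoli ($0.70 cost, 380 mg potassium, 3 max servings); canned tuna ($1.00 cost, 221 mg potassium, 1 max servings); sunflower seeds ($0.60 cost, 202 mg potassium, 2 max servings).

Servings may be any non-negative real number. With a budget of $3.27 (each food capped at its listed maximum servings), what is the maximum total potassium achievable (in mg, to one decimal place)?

Potassium per dollar: broccoli 542.9, sunflower seeds 336.7, canned tuna 221, cheddar 36.
Take 3 servings of broccoli: spends $2.10, +1140.0 mg potassium (running total 1140.0 mg).
Take 1.95 servings of sunflower seeds: spends $1.17, +393.9 mg potassium (running total 1533.9 mg).
Filling greedily by potassium-per-dollar is optimal for one linear limit, giving 1533.9 mg.

1533.9 mg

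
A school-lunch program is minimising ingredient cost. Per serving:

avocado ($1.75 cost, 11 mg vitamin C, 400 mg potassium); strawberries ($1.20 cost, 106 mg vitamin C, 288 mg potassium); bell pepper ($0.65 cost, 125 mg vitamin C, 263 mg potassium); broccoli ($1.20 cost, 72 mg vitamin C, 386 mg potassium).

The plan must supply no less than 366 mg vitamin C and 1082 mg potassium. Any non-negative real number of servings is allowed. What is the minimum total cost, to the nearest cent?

avocado only: max(366/11, 1082/400) = 33.27 servings → $58.23.
strawberries only: max(366/106, 1082/288) = 3.757 servings → $4.51.
bell pepper only: max(366/125, 1082/263) = 4.114 servings → $2.67.
broccoli only: max(366/72, 1082/386) = 5.083 servings → $6.10.
avocado + strawberries with both tight: 0.2366 servings and 3.428 servings → $4.53.
avocado + bell pepper with both tight: 0.8277 servings and 2.855 servings → $3.30.
avocado + broccoli: intersection lies outside the first quadrant.
strawberries + bell pepper: intersection lies outside the first quadrant.
strawberries + broccoli with both tight: 3.14 servings and 0.4601 servings → $4.32.
bell pepper + broccoli with both tight: 2.162 servings and 1.33 servings → $3.00.
Cheapest feasible corner: $2.67.

$2.67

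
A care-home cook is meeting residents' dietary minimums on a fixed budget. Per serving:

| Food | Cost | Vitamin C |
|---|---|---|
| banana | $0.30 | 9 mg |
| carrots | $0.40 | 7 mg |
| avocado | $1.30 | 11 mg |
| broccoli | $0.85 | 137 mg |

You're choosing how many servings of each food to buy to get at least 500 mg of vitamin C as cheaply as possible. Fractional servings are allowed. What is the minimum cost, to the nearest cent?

$3.10

Cost per mg of vitamin C: broccoli $0.0062, banana $0.0333, carrots $0.0571, avocado $0.1182.
With no serving limits, use only broccoli: 500 mg / 137 mg = 3.65 servings × $0.85 = $3.10.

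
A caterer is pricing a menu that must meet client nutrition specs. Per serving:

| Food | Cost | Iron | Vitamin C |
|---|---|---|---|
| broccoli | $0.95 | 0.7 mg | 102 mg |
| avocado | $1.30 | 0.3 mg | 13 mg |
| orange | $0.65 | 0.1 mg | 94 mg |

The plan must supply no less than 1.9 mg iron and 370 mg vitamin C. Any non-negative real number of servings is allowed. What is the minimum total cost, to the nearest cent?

Two binding constraints pin down two serving amounts, so the optimal mix uses at most two foods. The candidates are each food alone (scaled to the tighter of iron/vitamin C) and each pair with both constraints tight.
broccoli only: max(1.9/0.7, 370/102) = 3.627 servings → $3.45.
avocado only: max(1.9/0.3, 370/13) = 28.46 servings → $37.00.
orange only: max(1.9/0.1, 370/94) = 19 servings → $12.35.
broccoli + avocado with both targets exact would need a negative amount; discard.
broccoli + orange with both tight: 2.547 servings and 1.173 servings → $3.18.
avocado + orange with both tight: 5.264 servings and 3.208 servings → $8.93.
Cheapest feasible corner: $3.18.

$3.18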